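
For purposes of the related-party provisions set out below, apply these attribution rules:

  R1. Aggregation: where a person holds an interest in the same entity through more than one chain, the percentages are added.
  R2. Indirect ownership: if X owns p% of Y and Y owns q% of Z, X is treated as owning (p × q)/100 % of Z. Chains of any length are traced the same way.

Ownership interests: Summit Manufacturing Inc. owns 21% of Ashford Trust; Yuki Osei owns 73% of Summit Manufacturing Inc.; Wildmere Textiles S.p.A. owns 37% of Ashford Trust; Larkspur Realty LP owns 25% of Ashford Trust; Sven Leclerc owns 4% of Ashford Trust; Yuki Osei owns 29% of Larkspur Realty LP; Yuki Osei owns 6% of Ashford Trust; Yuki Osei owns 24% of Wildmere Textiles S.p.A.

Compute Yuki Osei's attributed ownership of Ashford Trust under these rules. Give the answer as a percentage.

37.46%

Chain via Larkspur Realty LP (R2): 29% × 25% = 7.25% of Ashford Trust.
Chain via Wildmere Textiles S.p.A. (R2): 24% × 37% = 8.88% of Ashford Trust.
Chain via Summit Manufacturing Inc. (R2): 73% × 21% = 15.33% of Ashford Trust.
Direct interest in Ashford Trust: 6%.
Aggregating (R1): 7.25% + 8.88% + 15.33% + 6% = 37.46%.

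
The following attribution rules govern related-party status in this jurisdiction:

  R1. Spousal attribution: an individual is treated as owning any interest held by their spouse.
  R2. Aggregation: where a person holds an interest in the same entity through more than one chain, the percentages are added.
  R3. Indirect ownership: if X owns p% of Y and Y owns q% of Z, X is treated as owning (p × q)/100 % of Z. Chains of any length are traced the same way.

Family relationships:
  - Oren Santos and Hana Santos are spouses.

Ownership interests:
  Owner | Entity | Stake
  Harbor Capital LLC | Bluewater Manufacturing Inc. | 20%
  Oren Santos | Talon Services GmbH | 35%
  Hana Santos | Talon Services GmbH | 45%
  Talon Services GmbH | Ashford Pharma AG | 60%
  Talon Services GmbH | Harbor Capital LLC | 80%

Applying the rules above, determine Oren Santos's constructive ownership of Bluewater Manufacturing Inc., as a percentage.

12.8%

By spousal attribution (R1), Oren Santos is treated as also owning Hana Santos's interest in Talon Services GmbH, giving 35% + 45% = 80%.
Chain via Talon Services GmbH → Harbor Capital LLC (R3): 80% × 80% × 20% = 12.8% of Bluewater Manufacturing Inc.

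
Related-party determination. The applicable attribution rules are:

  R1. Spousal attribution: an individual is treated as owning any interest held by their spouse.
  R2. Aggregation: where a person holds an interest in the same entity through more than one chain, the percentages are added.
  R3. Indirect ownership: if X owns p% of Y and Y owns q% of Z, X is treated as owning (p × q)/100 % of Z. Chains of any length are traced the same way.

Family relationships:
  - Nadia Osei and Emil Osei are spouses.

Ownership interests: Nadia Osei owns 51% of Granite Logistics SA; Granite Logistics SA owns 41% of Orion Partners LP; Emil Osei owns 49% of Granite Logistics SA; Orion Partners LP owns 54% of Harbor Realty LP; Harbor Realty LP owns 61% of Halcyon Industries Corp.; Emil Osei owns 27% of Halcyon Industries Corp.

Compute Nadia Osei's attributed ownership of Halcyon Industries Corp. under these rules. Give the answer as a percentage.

40.5054%

By spousal attribution (R1), Nadia Osei is treated as also owning Emil Osei's interest in Granite Logistics SA, giving 51% + 49% = 100%.
By spousal attribution (R1), Nadia Osei is treated as owning Emil Osei's 27% interest in Halcyon Industries Corp.
Chain via Granite Logistics SA → Orion Partners LP → Harbor Realty LP (R3): 100% × 41% × 54% × 61% = 13.5054% of Halcyon Industries Corp.
Direct interest in Halcyon Industries Corp: 27%.
Aggregating (R2): 13.5054% + 27% = 40.5054%.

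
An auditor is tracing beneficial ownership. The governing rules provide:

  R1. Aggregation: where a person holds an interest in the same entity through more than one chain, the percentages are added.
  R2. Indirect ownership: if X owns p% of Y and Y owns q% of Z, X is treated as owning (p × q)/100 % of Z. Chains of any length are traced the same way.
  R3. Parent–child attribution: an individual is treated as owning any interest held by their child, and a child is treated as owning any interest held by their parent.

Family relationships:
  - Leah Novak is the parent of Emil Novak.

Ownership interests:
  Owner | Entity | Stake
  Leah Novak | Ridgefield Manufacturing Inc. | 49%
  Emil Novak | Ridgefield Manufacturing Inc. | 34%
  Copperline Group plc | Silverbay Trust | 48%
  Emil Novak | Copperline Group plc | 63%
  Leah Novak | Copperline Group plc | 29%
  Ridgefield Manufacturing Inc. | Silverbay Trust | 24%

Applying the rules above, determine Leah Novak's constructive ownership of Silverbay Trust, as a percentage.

64.08%

By parent–child attribution (R3), Leah Novak is treated as also owning Emil Novak's interest in Copperline Group plc, giving 29% + 63% = 92%.
By parent–child attribution (R3), Leah Novak is treated as also owning Emil Novak's interest in Ridgefield Manufacturing Inc, giving 49% + 34% = 83%.
Chain via Copperline Group plc (R2): 92% × 48% = 44.16% of Silverbay Trust.
Chain via Ridgefield Manufacturing Inc. (R2): 83% × 24% = 19.92% of Silverbay Trust.
Aggregating (R1): 44.16% + 19.92% = 64.08%.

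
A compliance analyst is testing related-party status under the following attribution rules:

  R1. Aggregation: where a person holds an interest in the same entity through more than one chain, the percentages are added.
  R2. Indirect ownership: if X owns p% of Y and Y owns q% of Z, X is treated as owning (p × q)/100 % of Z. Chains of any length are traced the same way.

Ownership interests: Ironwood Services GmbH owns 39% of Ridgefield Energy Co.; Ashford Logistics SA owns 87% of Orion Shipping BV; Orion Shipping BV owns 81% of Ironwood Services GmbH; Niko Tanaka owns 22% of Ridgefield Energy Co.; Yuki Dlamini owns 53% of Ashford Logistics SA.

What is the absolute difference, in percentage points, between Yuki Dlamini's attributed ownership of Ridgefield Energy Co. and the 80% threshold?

Chain via Ashford Logistics SA → Orion Shipping BV → Ironwood Services GmbH (R2): 53% × 87% × 81% × 39% = 14.566149% of Ridgefield Energy Co.
14.566149% falls short of the 80% threshold by 65.433851 percentage points.

65.433851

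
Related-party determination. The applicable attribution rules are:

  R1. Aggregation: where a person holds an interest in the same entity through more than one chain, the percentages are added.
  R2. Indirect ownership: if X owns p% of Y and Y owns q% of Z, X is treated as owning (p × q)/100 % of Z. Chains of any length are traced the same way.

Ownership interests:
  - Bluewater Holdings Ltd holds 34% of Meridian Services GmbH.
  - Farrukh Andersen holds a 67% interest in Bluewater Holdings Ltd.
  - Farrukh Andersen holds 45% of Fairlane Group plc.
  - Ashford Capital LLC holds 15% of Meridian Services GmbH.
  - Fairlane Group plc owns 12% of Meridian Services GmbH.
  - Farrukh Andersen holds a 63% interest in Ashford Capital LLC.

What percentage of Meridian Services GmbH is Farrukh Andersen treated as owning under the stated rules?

Chain via Fairlane Group plc (R2): 45% × 12% = 5.4% of Meridian Services GmbH.
Chain via Ashford Capital LLC (R2): 63% × 15% = 9.45% of Meridian Services GmbH.
Chain via Bluewater Holdings Ltd (R2): 67% × 34% = 22.78% of Meridian Services GmbH.
Aggregating (R1): 5.4% + 9.45% + 22.78% = 37.63%.

37.63%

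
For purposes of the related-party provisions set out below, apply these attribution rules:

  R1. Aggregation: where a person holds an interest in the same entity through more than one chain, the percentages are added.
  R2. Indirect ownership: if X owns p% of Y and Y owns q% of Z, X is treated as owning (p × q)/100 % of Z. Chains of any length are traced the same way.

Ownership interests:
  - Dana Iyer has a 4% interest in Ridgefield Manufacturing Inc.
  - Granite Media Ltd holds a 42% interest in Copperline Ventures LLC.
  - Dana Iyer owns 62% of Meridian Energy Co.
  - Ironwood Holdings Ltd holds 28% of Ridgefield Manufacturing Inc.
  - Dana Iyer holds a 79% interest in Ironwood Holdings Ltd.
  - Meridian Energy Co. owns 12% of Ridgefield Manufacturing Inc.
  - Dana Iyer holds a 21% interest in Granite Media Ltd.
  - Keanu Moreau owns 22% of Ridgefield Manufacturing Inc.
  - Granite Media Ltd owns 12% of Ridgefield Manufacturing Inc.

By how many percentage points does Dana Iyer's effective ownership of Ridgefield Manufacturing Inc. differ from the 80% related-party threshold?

Chain via Ironwood Holdings Ltd (R2): 79% × 28% = 22.12% of Ridgefield Manufacturing Inc.
Chain via Meridian Energy Co. (R2): 62% × 12% = 7.44% of Ridgefield Manufacturing Inc.
Chain via Granite Media Ltd (R2): 21% × 12% = 2.52% of Ridgefield Manufacturing Inc.
Direct interest in Ridgefield Manufacturing Inc: 4%.
Aggregating (R1): 22.12% + 7.44% + 2.52% + 4% = 36.08%.
36.08% falls short of the 80% threshold by 43.92 percentage points.

43.92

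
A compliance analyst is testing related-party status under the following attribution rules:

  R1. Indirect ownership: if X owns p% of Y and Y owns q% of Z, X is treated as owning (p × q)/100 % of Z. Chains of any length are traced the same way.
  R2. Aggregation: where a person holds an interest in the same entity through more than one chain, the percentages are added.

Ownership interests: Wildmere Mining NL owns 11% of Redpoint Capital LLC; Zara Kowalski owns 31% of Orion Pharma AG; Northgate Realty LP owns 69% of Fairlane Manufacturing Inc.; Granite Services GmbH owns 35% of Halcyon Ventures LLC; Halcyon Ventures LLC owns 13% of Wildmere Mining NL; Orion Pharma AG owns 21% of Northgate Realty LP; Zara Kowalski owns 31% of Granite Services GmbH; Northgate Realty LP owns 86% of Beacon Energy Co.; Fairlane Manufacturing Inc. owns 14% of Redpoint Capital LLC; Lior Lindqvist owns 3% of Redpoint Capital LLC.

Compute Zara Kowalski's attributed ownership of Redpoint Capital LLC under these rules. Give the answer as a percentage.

0.784021%

Chain via Granite Services GmbH → Halcyon Ventures LLC → Wildmere Mining NL (R1): 31% × 35% × 13% × 11% = 0.155155% of Redpoint Capital LLC.
Chain via Orion Pharma AG → Northgate Realty LP → Fairlane Manufacturing Inc. (R1): 31% × 21% × 69% × 14% = 0.628866% of Redpoint Capital LLC.
Aggregating (R2): 0.155155% + 0.628866% = 0.784021%.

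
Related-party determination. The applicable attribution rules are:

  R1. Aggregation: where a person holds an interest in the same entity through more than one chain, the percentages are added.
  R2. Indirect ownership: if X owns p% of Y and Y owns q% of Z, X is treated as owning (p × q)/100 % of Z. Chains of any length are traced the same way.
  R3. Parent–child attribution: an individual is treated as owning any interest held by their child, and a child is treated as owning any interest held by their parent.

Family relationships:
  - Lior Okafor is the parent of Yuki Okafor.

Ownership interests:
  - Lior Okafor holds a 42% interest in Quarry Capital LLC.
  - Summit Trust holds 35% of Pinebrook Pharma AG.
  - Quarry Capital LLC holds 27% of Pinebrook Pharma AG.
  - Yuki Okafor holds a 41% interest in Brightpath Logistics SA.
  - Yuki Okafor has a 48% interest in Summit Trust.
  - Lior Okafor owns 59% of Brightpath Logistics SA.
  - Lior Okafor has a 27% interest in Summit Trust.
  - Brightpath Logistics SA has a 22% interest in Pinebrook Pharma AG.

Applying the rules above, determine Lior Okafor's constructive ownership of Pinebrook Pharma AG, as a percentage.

By parent–child attribution (R3), Lior Okafor is treated as also owning Yuki Okafor's interest in Brightpath Logistics SA, giving 59% + 41% = 100%.
By parent–child attribution (R3), Lior Okafor is treated as also owning Yuki Okafor's interest in Summit Trust, giving 27% + 48% = 75%.
Chain via Brightpath Logistics SA (R2): 100% × 22% = 22% of Pinebrook Pharma AG.
Chain via Quarry Capital LLC (R2): 42% × 27% = 11.34% of Pinebrook Pharma AG.
Chain via Summit Trust (R2): 75% × 35% = 26.25% of Pinebrook Pharma AG.
Aggregating (R1): 22% + 11.34% + 26.25% = 59.59%.

59.59%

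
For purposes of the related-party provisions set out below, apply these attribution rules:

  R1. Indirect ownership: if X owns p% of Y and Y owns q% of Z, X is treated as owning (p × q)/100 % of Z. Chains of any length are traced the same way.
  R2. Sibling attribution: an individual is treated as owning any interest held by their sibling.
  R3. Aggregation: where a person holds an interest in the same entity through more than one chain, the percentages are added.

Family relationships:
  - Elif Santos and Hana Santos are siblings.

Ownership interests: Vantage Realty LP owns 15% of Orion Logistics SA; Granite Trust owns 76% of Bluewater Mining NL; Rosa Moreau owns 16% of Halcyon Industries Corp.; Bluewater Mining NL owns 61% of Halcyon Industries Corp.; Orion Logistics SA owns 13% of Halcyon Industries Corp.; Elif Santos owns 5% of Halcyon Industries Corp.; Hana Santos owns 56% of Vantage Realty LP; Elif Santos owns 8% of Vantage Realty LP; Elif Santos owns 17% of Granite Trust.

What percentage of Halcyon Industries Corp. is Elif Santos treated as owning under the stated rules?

14.1292%

By sibling attribution (R2), Elif Santos is treated as also owning Hana Santos's interest in Vantage Realty LP, giving 8% + 56% = 64%.
Chain via Granite Trust → Bluewater Mining NL (R1): 17% × 76% × 61% = 7.8812% of Halcyon Industries Corp.
Chain via Vantage Realty LP → Orion Logistics SA (R1): 64% × 15% × 13% = 1.248% of Halcyon Industries Corp.
Direct interest in Halcyon Industries Corp: 5%.
Aggregating (R3): 7.8812% + 1.248% + 5% = 14.1292%.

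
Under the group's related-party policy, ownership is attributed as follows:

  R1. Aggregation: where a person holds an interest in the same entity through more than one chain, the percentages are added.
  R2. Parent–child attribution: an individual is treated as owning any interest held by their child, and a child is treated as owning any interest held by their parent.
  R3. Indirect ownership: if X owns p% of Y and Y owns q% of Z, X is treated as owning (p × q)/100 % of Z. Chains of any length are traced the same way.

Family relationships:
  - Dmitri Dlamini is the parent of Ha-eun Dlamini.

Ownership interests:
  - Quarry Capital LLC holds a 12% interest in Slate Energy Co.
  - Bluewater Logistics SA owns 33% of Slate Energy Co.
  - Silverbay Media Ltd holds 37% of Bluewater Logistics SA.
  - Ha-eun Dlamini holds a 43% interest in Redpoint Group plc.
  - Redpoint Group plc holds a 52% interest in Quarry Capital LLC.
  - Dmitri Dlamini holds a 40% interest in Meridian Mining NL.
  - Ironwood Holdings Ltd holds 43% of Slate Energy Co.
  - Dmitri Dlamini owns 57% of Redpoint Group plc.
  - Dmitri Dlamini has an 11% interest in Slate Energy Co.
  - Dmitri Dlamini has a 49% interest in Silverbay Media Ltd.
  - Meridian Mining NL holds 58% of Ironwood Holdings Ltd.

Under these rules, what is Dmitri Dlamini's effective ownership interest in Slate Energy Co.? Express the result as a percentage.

33.1989%

By parent–child attribution (R2), Dmitri Dlamini is treated as also owning Ha-eun Dlamini's interest in Redpoint Group plc, giving 57% + 43% = 100%.
Chain via Meridian Mining NL → Ironwood Holdings Ltd (R3): 40% × 58% × 43% = 9.976% of Slate Energy Co.
Chain via Silverbay Media Ltd → Bluewater Logistics SA (R3): 49% × 37% × 33% = 5.9829% of Slate Energy Co.
Chain via Redpoint Group plc → Quarry Capital LLC (R3): 100% × 52% × 12% = 6.24% of Slate Energy Co.
Direct interest in Slate Energy Co: 11%.
Aggregating (R1): 9.976% + 5.9829% + 6.24% + 11% = 33.1989%.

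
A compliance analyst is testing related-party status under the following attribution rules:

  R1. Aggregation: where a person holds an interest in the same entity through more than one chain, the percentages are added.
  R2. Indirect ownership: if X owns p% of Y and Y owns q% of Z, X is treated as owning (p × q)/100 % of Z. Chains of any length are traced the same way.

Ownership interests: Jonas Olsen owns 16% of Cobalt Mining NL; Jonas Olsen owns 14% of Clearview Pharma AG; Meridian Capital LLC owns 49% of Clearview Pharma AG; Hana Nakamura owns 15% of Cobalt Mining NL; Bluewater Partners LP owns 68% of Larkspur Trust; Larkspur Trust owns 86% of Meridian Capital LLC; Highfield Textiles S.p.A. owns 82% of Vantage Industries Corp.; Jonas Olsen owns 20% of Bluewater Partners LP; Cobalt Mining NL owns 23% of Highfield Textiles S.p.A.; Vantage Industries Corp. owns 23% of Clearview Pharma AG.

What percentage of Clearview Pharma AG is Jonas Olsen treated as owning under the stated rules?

Chain via Bluewater Partners LP → Larkspur Trust → Meridian Capital LLC (R2): 20% × 68% × 86% × 49% = 5.73104% of Clearview Pharma AG.
Chain via Cobalt Mining NL → Highfield Textiles S.p.A. → Vantage Industries Corp. (R2): 16% × 23% × 82% × 23% = 0.694048% of Clearview Pharma AG.
Direct interest in Clearview Pharma AG: 14%.
Aggregating (R1): 5.73104% + 0.694048% + 14% = 20.425088%.

20.425088%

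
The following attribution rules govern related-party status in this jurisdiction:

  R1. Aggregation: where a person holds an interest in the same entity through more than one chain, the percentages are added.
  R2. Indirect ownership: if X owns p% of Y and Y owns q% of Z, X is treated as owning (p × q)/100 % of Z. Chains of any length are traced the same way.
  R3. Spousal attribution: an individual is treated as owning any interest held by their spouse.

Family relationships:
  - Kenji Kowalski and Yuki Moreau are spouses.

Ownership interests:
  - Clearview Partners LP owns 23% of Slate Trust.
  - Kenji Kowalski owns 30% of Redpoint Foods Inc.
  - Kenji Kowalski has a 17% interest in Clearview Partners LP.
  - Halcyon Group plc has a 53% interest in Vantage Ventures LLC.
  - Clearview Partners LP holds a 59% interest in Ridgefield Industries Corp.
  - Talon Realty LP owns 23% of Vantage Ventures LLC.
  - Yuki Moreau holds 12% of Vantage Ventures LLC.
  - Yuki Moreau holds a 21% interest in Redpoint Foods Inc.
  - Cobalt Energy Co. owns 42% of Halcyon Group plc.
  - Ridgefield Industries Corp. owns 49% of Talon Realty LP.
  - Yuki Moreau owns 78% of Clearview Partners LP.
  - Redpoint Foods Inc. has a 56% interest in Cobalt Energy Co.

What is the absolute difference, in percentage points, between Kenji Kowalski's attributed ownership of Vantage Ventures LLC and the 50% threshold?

By spousal attribution (R3), Kenji Kowalski is treated as also owning Yuki Moreau's interest in Redpoint Foods Inc, giving 30% + 21% = 51%.
By spousal attribution (R3), Kenji Kowalski is treated as also owning Yuki Moreau's interest in Clearview Partners LP, giving 17% + 78% = 95%.
By spousal attribution (R3), Kenji Kowalski is treated as owning Yuki Moreau's 12% interest in Vantage Ventures LLC.
Chain via Redpoint Foods Inc. → Cobalt Energy Co. → Halcyon Group plc (R2): 51% × 56% × 42% × 53% = 6.357456% of Vantage Ventures LLC.
Chain via Clearview Partners LP → Ridgefield Industries Corp. → Talon Realty LP (R2): 95% × 59% × 49% × 23% = 6.316835% of Vantage Ventures LLC.
Direct interest in Vantage Ventures LLC: 12%.
Aggregating (R1): 6.357456% + 6.316835% + 12% = 24.674291%.
24.674291% falls short of the 50% threshold by 25.325709 percentage points.

25.325709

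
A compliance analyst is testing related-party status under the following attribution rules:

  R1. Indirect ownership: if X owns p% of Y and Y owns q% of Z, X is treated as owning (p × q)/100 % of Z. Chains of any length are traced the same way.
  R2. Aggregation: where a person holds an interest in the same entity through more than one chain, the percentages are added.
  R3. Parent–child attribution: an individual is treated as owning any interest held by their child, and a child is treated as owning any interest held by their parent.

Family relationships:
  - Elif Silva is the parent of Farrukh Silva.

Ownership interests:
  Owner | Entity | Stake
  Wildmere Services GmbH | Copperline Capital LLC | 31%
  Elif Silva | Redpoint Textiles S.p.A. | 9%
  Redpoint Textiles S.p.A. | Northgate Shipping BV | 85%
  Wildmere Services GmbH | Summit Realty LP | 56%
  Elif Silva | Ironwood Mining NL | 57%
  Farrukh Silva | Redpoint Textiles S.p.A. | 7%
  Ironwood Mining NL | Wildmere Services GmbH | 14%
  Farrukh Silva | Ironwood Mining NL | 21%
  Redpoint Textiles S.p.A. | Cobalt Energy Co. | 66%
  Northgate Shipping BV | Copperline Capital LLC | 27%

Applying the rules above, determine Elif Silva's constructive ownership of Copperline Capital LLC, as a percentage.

7.0572%

By parent–child attribution (R3), Elif Silva is treated as also owning Farrukh Silva's interest in Ironwood Mining NL, giving 57% + 21% = 78%.
By parent–child attribution (R3), Elif Silva is treated as also owning Farrukh Silva's interest in Redpoint Textiles S.p.A, giving 9% + 7% = 16%.
Chain via Ironwood Mining NL → Wildmere Services GmbH (R1): 78% × 14% × 31% = 3.3852% of Copperline Capital LLC.
Chain via Redpoint Textiles S.p.A. → Northgate Shipping BV (R1): 16% × 85% × 27% = 3.672% of Copperline Capital LLC.
Aggregating (R2): 3.3852% + 3.672% = 7.0572%.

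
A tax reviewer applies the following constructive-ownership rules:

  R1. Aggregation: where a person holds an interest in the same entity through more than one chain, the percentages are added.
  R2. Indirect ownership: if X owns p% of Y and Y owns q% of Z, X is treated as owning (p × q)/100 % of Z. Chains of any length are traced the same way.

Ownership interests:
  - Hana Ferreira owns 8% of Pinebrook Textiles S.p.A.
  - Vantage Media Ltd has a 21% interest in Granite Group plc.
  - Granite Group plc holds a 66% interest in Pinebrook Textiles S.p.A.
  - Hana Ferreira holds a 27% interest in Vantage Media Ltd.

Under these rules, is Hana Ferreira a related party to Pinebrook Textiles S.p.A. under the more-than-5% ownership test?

Yes

Chain via Vantage Media Ltd → Granite Group plc (R2): 27% × 21% × 66% = 3.7422% of Pinebrook Textiles S.p.A.
Direct interest in Pinebrook Textiles S.p.A: 8%.
Aggregating (R1): 3.7422% + 8% = 11.7422%.
11.7422% exceeds the 5% threshold, so Hana is a related party to Pinebrook Textiles S.p.A.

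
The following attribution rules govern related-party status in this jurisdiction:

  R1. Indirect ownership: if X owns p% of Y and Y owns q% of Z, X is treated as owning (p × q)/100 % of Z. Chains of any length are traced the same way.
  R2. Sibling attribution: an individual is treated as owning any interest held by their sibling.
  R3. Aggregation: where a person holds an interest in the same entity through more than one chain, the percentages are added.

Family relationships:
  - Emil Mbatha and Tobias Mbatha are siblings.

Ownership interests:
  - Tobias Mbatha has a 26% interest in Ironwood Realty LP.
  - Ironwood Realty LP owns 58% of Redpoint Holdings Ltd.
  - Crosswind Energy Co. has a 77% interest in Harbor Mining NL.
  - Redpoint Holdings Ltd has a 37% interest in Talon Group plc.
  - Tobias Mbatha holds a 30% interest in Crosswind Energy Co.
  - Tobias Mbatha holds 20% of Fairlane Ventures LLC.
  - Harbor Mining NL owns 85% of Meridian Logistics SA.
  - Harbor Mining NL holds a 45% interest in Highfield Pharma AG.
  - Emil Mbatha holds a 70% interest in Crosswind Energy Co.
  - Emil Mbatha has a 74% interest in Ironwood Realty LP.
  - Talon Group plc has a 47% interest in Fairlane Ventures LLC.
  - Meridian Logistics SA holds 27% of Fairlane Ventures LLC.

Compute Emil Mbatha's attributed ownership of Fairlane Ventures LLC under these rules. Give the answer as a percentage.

By sibling attribution (R2), Emil Mbatha is treated as also owning Tobias Mbatha's interest in Crosswind Energy Co, giving 70% + 30% = 100%.
By sibling attribution (R2), Emil Mbatha is treated as also owning Tobias Mbatha's interest in Ironwood Realty LP, giving 74% + 26% = 100%.
By sibling attribution (R2), Emil Mbatha is treated as owning Tobias Mbatha's 20% interest in Fairlane Ventures LLC.
Chain via Crosswind Energy Co. → Harbor Mining NL → Meridian Logistics SA (R1): 100% × 77% × 85% × 27% = 17.6715% of Fairlane Ventures LLC.
Chain via Ironwood Realty LP → Redpoint Holdings Ltd → Talon Group plc (R1): 100% × 58% × 37% × 47% = 10.0862% of Fairlane Ventures LLC.
Direct interest in Fairlane Ventures LLC: 20%.
Aggregating (R3): 17.6715% + 10.0862% + 20% = 47.7577%.

47.7577%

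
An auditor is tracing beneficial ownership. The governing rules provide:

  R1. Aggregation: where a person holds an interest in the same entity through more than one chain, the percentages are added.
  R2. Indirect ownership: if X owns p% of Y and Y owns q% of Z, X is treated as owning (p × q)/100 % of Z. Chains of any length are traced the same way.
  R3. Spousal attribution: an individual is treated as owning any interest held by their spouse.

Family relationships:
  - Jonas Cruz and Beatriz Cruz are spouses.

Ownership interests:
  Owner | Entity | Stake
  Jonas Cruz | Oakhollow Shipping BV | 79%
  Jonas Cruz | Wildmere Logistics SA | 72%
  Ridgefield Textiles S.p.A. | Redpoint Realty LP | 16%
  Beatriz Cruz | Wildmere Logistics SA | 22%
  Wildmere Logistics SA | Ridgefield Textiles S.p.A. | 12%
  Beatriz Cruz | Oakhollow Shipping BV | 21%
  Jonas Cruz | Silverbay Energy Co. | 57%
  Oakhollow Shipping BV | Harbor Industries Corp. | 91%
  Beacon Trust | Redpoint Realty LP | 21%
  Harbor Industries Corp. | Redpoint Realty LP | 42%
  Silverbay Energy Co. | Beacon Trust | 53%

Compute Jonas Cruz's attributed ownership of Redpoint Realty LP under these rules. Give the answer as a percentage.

46.3689%

By spousal attribution (R3), Jonas Cruz is treated as also owning Beatriz Cruz's interest in Wildmere Logistics SA, giving 72% + 22% = 94%.
By spousal attribution (R3), Jonas Cruz is treated as also owning Beatriz Cruz's interest in Oakhollow Shipping BV, giving 79% + 21% = 100%.
Chain via Wildmere Logistics SA → Ridgefield Textiles S.p.A. (R2): 94% × 12% × 16% = 1.8048% of Redpoint Realty LP.
Chain via Oakhollow Shipping BV → Harbor Industries Corp. (R2): 100% × 91% × 42% = 38.22% of Redpoint Realty LP.
Chain via Silverbay Energy Co. → Beacon Trust (R2): 57% × 53% × 21% = 6.3441% of Redpoint Realty LP.
Aggregating (R1): 1.8048% + 38.22% + 6.3441% = 46.3689%.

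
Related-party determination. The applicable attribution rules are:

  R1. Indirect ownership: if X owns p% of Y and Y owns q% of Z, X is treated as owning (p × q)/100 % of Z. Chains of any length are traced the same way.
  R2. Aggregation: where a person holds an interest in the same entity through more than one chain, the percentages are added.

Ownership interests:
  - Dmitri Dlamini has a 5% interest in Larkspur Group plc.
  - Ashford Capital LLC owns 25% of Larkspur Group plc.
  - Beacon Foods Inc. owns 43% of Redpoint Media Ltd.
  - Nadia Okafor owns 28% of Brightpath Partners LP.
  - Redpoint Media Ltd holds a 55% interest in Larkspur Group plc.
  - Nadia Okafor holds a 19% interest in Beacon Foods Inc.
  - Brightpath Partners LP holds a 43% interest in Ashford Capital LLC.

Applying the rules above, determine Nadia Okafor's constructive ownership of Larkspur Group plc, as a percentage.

Chain via Brightpath Partners LP → Ashford Capital LLC (R1): 28% × 43% × 25% = 3.01% of Larkspur Group plc.
Chain via Beacon Foods Inc. → Redpoint Media Ltd (R1): 19% × 43% × 55% = 4.4935% of Larkspur Group plc.
Aggregating (R2): 3.01% + 4.4935% = 7.5035%.

7.5035%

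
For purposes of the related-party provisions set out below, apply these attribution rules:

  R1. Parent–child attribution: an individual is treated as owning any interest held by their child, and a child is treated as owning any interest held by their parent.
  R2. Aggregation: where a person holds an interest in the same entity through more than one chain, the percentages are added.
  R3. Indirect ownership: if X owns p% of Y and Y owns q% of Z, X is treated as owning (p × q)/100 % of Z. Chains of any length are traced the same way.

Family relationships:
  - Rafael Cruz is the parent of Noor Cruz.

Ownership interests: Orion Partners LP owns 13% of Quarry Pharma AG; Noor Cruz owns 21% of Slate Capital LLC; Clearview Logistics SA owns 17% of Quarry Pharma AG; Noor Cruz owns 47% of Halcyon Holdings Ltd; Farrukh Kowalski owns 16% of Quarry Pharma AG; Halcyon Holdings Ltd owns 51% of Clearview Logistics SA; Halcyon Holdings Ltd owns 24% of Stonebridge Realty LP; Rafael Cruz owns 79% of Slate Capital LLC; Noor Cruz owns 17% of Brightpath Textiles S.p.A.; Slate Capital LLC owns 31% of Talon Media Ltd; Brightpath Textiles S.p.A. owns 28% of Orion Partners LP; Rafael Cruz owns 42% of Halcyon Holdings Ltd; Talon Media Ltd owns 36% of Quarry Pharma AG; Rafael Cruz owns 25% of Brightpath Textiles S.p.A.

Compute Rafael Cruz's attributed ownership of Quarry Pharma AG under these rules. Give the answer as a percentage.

20.4051%

By parent–child attribution (R1), Rafael Cruz is treated as also owning Noor Cruz's interest in Slate Capital LLC, giving 79% + 21% = 100%.
By parent–child attribution (R1), Rafael Cruz is treated as also owning Noor Cruz's interest in Halcyon Holdings Ltd, giving 42% + 47% = 89%.
By parent–child attribution (R1), Rafael Cruz is treated as also owning Noor Cruz's interest in Brightpath Textiles S.p.A, giving 25% + 17% = 42%.
Chain via Slate Capital LLC → Talon Media Ltd (R3): 100% × 31% × 36% = 11.16% of Quarry Pharma AG.
Chain via Halcyon Holdings Ltd → Clearview Logistics SA (R3): 89% × 51% × 17% = 7.7163% of Quarry Pharma AG.
Chain via Brightpath Textiles S.p.A. → Orion Partners LP (R3): 42% × 28% × 13% = 1.5288% of Quarry Pharma AG.
Aggregating (R2): 11.16% + 7.7163% + 1.5288% = 20.4051%.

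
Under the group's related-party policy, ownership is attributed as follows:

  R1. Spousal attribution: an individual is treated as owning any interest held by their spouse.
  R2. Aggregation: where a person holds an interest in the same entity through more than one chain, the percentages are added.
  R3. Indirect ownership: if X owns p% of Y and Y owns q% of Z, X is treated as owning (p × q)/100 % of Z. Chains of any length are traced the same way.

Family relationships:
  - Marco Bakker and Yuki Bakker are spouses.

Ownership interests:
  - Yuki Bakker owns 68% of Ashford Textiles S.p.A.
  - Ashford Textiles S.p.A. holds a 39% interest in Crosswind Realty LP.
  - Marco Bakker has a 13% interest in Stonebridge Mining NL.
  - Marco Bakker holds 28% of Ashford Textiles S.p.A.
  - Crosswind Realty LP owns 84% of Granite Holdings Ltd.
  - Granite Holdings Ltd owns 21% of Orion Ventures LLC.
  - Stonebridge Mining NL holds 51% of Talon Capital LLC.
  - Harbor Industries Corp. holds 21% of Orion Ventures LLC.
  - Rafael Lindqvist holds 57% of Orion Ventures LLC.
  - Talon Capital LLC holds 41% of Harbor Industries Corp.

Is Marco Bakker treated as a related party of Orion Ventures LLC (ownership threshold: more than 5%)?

By spousal attribution (R1), Marco Bakker is treated as also owning Yuki Bakker's interest in Ashford Textiles S.p.A, giving 28% + 68% = 96%.
Chain via Ashford Textiles S.p.A. → Crosswind Realty LP → Granite Holdings Ltd (R3): 96% × 39% × 84% × 21% = 6.604416% of Orion Ventures LLC.
Chain via Stonebridge Mining NL → Talon Capital LLC → Harbor Industries Corp. (R3): 13% × 51% × 41% × 21% = 0.570843% of Orion Ventures LLC.
Aggregating (R2): 6.604416% + 0.570843% = 7.175259%.
7.175259% exceeds the 5% threshold, so Marco is a related party to Orion Ventures LLC.

Yes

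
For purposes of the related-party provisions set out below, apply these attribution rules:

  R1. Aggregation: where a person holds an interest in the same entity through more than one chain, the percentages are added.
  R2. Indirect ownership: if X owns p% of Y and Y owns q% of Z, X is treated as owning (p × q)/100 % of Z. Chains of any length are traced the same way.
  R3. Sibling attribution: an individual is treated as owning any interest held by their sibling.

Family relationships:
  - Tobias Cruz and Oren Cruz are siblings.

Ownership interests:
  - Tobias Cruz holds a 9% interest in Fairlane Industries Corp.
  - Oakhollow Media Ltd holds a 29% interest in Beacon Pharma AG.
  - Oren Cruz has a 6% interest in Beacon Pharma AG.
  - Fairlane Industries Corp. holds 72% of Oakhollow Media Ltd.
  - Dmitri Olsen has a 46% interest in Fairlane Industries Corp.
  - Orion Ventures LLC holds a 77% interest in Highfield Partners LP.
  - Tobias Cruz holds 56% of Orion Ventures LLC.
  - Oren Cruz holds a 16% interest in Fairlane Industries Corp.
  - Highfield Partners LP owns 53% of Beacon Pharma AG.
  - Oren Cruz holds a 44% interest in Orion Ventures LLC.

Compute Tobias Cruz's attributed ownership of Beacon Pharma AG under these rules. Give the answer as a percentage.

52.03%

By sibling attribution (R3), Tobias Cruz is treated as also owning Oren Cruz's interest in Orion Ventures LLC, giving 56% + 44% = 100%.
By sibling attribution (R3), Tobias Cruz is treated as also owning Oren Cruz's interest in Fairlane Industries Corp, giving 9% + 16% = 25%.
By sibling attribution (R3), Tobias Cruz is treated as owning Oren Cruz's 6% interest in Beacon Pharma AG.
Chain via Orion Ventures LLC → Highfield Partners LP (R2): 100% × 77% × 53% = 40.81% of Beacon Pharma AG.
Chain via Fairlane Industries Corp. → Oakhollow Media Ltd (R2): 25% × 72% × 29% = 5.22% of Beacon Pharma AG.
Direct interest in Beacon Pharma AG: 6%.
Aggregating (R1): 40.81% + 5.22% + 6% = 52.03%.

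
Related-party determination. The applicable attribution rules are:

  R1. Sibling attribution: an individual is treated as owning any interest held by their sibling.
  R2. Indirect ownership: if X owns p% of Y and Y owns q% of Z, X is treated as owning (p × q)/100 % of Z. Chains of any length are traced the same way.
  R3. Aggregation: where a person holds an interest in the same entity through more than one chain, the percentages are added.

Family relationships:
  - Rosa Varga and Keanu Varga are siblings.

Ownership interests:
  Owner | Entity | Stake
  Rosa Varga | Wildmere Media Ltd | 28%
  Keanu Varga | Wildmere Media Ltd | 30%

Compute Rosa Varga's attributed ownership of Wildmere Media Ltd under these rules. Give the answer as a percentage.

58%

By sibling attribution (R1), Rosa Varga is treated as also owning Keanu Varga's interest in Wildmere Media Ltd, giving 28% + 30% = 58%.
Direct interest in Wildmere Media Ltd: 58%.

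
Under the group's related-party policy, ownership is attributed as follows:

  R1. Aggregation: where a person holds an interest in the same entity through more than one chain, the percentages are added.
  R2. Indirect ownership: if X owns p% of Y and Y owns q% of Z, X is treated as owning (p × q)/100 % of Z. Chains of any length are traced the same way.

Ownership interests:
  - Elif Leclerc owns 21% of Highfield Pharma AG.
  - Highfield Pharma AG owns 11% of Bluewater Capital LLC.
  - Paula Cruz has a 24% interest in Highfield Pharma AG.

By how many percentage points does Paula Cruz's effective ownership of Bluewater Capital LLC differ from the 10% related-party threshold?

7.36

Chain via Highfield Pharma AG (R2): 24% × 11% = 2.64% of Bluewater Capital LLC.
2.64% falls short of the 10% threshold by 7.36 percentage points.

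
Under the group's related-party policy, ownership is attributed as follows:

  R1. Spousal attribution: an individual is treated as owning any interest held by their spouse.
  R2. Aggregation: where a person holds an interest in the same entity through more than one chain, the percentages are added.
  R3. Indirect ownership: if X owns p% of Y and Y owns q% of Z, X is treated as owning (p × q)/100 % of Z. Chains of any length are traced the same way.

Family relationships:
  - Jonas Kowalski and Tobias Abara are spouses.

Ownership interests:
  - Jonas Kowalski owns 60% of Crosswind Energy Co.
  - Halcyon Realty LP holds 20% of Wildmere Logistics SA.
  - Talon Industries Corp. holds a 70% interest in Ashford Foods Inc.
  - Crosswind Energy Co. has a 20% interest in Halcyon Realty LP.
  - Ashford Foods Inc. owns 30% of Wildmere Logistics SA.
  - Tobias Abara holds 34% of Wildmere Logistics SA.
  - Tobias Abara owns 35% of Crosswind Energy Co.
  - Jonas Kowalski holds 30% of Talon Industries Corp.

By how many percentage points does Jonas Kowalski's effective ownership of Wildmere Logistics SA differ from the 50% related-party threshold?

5.9

By spousal attribution (R1), Jonas Kowalski is treated as also owning Tobias Abara's interest in Crosswind Energy Co, giving 60% + 35% = 95%.
By spousal attribution (R1), Jonas Kowalski is treated as owning Tobias Abara's 34% interest in Wildmere Logistics SA.
Chain via Crosswind Energy Co. → Halcyon Realty LP (R3): 95% × 20% × 20% = 3.8% of Wildmere Logistics SA.
Chain via Talon Industries Corp. → Ashford Foods Inc. (R3): 30% × 70% × 30% = 6.3% of Wildmere Logistics SA.
Direct interest in Wildmere Logistics SA: 34%.
Aggregating (R2): 3.8% + 6.3% + 34% = 44.1%.
44.1% falls short of the 50% threshold by 5.9 percentage points.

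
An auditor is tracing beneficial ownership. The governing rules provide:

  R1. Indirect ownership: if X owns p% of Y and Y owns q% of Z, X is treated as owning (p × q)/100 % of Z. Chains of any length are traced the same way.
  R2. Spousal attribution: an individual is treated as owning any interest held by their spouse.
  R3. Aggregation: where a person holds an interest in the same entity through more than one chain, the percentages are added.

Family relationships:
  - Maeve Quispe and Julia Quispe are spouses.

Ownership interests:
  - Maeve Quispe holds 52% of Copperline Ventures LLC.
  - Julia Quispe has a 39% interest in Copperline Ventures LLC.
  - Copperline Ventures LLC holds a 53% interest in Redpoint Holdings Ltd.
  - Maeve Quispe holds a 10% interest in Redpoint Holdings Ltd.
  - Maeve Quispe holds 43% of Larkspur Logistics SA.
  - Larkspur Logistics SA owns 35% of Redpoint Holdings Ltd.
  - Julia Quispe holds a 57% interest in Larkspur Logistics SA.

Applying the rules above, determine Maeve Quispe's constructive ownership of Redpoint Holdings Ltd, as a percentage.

By spousal attribution (R2), Maeve Quispe is treated as also owning Julia Quispe's interest in Copperline Ventures LLC, giving 52% + 39% = 91%.
By spousal attribution (R2), Maeve Quispe is treated as also owning Julia Quispe's interest in Larkspur Logistics SA, giving 43% + 57% = 100%.
Chain via Copperline Ventures LLC (R1): 91% × 53% = 48.23% of Redpoint Holdings Ltd.
Chain via Larkspur Logistics SA (R1): 100% × 35% = 35% of Redpoint Holdings Ltd.
Direct interest in Redpoint Holdings Ltd: 10%.
Aggregating (R3): 48.23% + 35% + 10% = 93.23%.

93.23%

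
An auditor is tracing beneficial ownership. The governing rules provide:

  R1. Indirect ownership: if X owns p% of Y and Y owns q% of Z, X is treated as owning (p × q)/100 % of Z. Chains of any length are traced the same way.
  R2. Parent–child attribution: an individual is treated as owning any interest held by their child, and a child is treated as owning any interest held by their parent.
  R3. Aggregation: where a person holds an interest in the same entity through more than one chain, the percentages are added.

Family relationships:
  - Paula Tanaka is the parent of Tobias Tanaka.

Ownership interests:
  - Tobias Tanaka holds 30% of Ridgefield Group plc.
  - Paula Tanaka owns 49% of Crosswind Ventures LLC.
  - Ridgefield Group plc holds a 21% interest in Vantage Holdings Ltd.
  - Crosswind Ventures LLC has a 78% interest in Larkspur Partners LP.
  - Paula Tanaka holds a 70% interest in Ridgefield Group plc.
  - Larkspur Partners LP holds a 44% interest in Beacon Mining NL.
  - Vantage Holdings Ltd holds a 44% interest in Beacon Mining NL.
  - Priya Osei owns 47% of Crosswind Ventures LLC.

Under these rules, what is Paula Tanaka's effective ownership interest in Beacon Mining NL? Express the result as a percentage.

26.0568%

By parent–child attribution (R2), Paula Tanaka is treated as also owning Tobias Tanaka's interest in Ridgefield Group plc, giving 70% + 30% = 100%.
Chain via Ridgefield Group plc → Vantage Holdings Ltd (R1): 100% × 21% × 44% = 9.24% of Beacon Mining NL.
Chain via Crosswind Ventures LLC → Larkspur Partners LP (R1): 49% × 78% × 44% = 16.8168% of Beacon Mining NL.
Aggregating (R3): 9.24% + 16.8168% = 26.0568%.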